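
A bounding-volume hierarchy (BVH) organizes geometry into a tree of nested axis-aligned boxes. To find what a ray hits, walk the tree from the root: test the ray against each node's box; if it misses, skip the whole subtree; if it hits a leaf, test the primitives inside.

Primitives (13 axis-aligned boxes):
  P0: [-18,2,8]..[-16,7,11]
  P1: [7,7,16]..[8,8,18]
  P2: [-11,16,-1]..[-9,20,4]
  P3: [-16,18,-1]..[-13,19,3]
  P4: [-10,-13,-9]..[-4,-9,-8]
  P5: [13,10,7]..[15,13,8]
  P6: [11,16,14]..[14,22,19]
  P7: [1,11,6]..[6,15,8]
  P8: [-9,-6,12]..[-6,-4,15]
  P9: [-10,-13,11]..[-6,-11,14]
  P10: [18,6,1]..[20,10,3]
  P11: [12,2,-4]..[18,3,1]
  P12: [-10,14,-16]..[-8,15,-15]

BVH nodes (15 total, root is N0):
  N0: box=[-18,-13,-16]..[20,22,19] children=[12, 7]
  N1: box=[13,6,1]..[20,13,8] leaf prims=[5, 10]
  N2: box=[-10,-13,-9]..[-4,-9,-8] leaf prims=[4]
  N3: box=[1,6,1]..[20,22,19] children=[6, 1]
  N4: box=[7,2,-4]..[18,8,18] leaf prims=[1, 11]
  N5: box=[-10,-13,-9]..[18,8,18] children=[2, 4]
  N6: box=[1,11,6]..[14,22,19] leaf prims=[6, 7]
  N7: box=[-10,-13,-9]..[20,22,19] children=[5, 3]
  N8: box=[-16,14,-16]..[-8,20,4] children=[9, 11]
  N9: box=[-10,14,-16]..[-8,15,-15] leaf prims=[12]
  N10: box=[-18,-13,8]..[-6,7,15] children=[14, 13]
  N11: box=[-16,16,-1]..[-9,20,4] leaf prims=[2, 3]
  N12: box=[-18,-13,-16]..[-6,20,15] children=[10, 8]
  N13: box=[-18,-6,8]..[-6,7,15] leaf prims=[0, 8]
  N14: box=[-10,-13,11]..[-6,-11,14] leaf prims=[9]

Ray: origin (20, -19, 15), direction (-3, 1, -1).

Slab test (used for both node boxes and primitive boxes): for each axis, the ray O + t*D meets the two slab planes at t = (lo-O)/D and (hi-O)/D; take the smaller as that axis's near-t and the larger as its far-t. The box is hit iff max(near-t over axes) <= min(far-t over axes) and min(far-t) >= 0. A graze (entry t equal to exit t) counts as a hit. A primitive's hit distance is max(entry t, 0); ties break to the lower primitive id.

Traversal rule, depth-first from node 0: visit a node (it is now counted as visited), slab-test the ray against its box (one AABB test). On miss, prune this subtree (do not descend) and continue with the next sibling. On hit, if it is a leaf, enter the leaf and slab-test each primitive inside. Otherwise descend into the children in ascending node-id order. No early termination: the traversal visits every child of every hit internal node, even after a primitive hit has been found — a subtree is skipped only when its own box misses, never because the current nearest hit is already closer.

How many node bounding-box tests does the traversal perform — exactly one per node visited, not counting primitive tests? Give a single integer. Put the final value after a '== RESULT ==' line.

Trace the traversal:
N0 x:[0,38/3] y:[6,41] z:[-4,31] -> hit [6,38/3], descend [7, 12]
  N7 x:[0,10] y:[6,41] z:[-4,24] -> hit [6,10], descend [3, 5]
    N3 x:[0,19/3] y:[25,41] z:[-4,14] -> miss, prune
    N5 x:[2/3,10] y:[6,27] z:[-3,24] -> hit [6,10], descend [2, 4]
      N2 x:[8,10] y:[6,10] z:[23,24] -> miss, prune
      N4 x:[2/3,13/3] y:[21,27] z:[-3,19] -> miss, prune
  N12 x:[26/3,38/3] y:[6,39] z:[0,31] -> hit [26/3,38/3], descend [8, 10]
    N8 x:[28/3,12] y:[33,39] z:[11,31] -> miss, prune
    N10 x:[26/3,38/3] y:[6,26] z:[0,7] -> miss, prune

Visited [0, 7, 3, 5, 2, 4, 12, 8, 10]. Tests: 9 box, 0 leaf. Nearest: miss.

== RESULT ==
9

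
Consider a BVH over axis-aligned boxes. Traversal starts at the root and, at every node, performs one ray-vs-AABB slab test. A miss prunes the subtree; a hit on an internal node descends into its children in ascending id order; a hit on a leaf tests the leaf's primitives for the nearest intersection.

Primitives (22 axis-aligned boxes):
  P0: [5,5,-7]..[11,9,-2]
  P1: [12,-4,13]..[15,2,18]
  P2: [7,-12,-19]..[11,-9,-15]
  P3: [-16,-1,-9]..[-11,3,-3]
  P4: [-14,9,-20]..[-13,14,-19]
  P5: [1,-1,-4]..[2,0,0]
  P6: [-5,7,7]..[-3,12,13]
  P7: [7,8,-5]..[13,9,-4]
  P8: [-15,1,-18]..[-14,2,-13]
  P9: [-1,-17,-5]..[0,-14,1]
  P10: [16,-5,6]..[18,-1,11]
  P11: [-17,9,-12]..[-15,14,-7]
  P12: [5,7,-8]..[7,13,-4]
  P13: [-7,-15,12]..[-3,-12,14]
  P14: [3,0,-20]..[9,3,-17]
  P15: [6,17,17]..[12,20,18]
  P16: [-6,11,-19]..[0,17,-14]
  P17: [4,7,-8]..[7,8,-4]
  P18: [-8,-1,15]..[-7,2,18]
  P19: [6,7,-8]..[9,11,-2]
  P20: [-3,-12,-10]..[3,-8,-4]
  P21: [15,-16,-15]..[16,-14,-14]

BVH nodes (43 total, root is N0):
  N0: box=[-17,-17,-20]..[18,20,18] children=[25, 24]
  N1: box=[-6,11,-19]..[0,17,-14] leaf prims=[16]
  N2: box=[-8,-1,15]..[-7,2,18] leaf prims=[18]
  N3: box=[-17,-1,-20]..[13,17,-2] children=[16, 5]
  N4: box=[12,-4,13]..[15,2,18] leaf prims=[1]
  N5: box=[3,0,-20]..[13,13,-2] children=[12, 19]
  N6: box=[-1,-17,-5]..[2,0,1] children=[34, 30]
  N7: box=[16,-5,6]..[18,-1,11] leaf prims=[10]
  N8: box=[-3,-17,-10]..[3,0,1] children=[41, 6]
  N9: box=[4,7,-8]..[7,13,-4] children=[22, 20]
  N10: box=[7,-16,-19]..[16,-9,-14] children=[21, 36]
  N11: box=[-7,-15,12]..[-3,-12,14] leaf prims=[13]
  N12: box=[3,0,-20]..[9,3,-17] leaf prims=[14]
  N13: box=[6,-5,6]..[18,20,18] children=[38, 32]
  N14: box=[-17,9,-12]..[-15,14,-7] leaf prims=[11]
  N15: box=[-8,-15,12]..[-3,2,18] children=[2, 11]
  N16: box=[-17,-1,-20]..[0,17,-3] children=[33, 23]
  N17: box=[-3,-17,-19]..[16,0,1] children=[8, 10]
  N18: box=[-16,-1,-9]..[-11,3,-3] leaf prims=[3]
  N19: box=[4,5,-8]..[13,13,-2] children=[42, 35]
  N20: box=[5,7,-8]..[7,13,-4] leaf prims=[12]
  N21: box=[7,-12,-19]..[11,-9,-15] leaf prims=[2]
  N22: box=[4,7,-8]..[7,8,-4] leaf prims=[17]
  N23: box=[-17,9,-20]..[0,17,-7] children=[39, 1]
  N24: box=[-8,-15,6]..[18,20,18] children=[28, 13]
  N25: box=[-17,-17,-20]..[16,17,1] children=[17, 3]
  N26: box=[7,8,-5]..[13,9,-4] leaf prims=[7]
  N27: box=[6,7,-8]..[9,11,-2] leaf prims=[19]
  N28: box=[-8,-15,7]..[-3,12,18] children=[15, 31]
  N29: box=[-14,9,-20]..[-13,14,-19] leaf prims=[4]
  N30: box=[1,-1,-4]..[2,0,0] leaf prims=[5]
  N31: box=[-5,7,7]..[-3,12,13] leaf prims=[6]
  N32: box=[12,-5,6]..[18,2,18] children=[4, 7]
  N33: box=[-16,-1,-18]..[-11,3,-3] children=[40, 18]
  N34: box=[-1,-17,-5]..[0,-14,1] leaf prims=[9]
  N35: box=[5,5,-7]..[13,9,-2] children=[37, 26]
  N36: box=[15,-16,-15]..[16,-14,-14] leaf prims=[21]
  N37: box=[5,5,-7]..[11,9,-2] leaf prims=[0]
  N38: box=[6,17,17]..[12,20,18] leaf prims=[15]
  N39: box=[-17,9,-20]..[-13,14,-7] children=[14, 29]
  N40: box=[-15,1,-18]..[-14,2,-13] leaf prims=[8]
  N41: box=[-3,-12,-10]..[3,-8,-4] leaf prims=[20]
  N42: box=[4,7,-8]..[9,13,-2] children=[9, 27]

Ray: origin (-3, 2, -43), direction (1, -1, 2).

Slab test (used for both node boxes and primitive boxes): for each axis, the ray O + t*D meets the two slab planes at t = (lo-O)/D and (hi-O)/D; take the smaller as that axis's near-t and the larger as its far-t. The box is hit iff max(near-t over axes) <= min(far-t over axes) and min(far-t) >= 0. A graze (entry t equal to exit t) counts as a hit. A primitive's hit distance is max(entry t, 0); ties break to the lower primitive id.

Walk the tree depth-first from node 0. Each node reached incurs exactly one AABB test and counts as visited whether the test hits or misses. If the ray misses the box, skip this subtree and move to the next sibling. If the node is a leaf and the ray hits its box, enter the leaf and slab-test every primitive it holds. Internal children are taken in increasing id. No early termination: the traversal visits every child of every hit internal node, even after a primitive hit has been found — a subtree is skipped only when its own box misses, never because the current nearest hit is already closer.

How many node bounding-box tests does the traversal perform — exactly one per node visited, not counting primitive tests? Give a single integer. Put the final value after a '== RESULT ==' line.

Trace the traversal:
N0 x:[-14,21] y:[-18,19] z:[23/2,61/2] -> hit [23/2,19], descend [24, 25]
  N24 x:[-5,21] y:[-18,17] z:[49/2,61/2] -> miss, prune
  N25 x:[-14,19] y:[-15,19] z:[23/2,22] -> hit [23/2,19], descend [3, 17]
    N3 x:[-14,16] y:[-15,3] z:[23/2,41/2] -> miss, prune
    N17 x:[0,19] y:[2,19] z:[12,22] -> hit [12,19], descend [8, 10]
      N8 x:[0,6] y:[2,19] z:[33/2,22] -> miss, prune
      N10 x:[10,19] y:[11,18] z:[12,29/2] -> hit [12,29/2], descend [21, 36]
        N21 x:[10,14] y:[11,14] z:[12,14] -> hit [12,14] leaf, test {P2@t=12}
        N36 x:[18,19] y:[16,18] z:[14,29/2] -> miss, prune

order=[0, 24, 25, 3, 17, 8, 10, 21, 36]  |boxes|=9  |leaves|=1  hit=P2

== RESULT ==
9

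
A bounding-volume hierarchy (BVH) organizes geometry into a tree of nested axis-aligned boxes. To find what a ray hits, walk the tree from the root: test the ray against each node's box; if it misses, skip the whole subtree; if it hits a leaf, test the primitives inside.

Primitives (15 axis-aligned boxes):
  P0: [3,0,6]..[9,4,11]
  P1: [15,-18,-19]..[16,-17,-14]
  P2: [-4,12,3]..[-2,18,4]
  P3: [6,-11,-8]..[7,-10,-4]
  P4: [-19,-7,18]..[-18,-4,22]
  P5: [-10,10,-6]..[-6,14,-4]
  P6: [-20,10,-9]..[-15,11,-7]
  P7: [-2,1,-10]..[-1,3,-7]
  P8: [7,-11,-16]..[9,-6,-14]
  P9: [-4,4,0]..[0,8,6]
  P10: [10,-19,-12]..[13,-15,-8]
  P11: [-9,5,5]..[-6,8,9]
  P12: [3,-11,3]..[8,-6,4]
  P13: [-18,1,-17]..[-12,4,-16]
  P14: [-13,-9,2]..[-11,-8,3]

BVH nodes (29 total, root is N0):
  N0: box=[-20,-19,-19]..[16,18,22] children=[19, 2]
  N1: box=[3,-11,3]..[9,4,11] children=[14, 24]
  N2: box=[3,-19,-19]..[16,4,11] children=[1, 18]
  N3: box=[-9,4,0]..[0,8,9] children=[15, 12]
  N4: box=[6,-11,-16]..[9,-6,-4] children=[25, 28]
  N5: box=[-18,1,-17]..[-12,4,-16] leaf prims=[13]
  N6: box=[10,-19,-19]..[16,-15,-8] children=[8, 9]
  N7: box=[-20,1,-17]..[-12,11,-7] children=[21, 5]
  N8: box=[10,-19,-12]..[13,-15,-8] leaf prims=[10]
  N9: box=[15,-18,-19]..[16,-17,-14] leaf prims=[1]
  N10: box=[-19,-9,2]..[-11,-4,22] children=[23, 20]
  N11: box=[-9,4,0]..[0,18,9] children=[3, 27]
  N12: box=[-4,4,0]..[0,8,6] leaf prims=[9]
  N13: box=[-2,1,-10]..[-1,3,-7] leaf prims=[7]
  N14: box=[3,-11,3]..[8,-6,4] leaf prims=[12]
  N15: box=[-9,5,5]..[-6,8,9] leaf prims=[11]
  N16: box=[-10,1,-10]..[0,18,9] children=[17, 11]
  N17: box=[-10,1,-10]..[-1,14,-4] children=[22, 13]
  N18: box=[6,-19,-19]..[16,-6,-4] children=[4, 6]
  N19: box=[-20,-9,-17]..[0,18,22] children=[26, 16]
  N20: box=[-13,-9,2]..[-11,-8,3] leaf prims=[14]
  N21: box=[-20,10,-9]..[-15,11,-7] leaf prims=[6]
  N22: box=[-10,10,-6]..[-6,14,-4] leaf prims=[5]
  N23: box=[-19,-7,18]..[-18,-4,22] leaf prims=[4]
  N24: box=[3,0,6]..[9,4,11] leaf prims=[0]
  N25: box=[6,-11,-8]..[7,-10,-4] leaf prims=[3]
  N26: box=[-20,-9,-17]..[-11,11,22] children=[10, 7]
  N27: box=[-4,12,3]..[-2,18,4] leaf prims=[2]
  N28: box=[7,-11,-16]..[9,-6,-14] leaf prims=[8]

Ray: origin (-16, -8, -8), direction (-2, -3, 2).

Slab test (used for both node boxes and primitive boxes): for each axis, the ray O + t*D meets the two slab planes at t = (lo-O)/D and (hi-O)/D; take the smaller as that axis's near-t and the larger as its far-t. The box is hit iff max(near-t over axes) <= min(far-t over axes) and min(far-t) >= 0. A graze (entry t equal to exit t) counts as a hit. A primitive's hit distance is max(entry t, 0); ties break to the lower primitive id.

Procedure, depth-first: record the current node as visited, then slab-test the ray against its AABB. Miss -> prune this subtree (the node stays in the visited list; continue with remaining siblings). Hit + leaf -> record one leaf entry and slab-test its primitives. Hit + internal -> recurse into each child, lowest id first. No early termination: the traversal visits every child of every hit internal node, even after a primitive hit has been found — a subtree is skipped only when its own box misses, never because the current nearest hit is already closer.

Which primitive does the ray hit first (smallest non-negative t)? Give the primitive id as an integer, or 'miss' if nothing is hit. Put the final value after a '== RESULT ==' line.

Walk:
N0 x:[-16,2] y:[-26/3,11/3] z:[-11/2,15] -> hit [-11/2,2], descend [2, 19]
  N2 x:[-16,-19/2] y:[-4,11/3] z:[-11/2,19/2] -> miss, prune
  N19 x:[-8,2] y:[-26/3,1/3] z:[-9/2,15] -> hit [-9/2,1/3], descend [16, 26]
    N16 x:[-8,-3] y:[-26/3,-3] z:[-1,17/2] -> miss, prune
    N26 x:[-5/2,2] y:[-19/3,1/3] z:[-9/2,15] -> hit [-5/2,1/3], descend [7, 10]
      N7 x:[-2,2] y:[-19/3,-3] z:[-9/2,1/2] -> miss, prune
      N10 x:[-5/2,3/2] y:[-4/3,1/3] z:[5,15] -> miss, prune

Summary -> nodes [0, 2, 19, 16, 26, 7, 10]; box-tests=7; leaf-entries=0; first=miss

== RESULT ==
miss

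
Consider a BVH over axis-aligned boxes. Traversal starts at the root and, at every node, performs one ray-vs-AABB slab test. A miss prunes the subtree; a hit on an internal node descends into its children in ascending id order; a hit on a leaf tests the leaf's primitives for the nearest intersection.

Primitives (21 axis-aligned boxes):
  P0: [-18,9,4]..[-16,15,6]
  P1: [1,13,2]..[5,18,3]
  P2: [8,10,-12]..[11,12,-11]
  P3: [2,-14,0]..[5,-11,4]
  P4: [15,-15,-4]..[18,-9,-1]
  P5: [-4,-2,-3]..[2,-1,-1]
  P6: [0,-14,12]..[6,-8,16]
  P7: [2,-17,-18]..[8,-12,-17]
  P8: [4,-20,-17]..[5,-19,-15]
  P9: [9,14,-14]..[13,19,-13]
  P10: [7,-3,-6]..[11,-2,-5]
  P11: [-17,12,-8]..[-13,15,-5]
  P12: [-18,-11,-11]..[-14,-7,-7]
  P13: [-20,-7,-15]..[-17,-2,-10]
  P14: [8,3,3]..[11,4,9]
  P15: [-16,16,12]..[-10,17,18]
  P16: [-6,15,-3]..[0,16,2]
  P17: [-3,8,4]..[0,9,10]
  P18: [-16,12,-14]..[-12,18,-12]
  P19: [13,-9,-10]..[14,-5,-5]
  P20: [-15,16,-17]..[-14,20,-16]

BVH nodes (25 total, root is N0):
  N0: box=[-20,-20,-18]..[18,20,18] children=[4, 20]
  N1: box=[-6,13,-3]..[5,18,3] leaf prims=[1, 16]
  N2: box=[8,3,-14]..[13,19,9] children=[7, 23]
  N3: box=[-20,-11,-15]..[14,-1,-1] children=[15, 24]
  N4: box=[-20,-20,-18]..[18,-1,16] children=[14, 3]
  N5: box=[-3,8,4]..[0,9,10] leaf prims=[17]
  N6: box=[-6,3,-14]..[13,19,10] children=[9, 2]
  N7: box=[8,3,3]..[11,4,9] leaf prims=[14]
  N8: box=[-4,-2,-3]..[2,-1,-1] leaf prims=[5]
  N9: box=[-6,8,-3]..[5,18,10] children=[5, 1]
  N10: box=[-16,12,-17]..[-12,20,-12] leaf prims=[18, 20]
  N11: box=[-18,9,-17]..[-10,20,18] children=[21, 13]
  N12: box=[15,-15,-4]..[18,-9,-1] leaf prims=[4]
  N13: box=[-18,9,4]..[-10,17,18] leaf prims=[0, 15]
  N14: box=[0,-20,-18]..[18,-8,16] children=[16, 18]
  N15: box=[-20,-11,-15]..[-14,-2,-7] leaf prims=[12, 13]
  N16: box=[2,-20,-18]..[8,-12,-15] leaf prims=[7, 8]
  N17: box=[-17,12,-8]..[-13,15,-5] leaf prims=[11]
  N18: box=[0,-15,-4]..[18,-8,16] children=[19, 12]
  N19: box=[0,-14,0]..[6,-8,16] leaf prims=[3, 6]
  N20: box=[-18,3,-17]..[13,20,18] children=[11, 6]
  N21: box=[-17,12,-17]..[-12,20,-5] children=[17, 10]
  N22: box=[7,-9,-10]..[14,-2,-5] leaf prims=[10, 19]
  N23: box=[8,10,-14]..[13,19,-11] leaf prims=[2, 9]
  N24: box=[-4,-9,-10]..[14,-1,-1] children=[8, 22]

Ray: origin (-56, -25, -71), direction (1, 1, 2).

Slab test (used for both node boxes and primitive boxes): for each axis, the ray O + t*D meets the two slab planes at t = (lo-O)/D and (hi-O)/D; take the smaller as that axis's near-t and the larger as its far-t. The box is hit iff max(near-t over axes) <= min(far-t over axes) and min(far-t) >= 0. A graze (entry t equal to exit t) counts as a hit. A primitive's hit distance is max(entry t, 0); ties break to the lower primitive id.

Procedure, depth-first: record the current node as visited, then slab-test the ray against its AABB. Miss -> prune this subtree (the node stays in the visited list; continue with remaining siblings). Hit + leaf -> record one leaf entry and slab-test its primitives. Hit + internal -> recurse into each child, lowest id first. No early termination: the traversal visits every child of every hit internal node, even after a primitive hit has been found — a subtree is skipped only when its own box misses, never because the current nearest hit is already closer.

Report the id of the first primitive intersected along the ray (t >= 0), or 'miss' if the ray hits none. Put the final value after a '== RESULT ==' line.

Trace the traversal:
N0 x:[36,74] y:[5,45] z:[53/2,89/2] -> hit [36,89/2], descend [4, 20]
  N4 x:[36,74] y:[5,24] z:[53/2,87/2] -> miss, prune
  N20 x:[38,69] y:[28,45] z:[27,89/2] -> hit [38,89/2], descend [6, 11]
    N6 x:[50,69] y:[28,44] z:[57/2,81/2] -> miss, prune
    N11 x:[38,46] y:[34,45] z:[27,89/2] -> hit [38,89/2], descend [13, 21]
      N13 x:[38,46] y:[34,42] z:[75/2,89/2] -> hit [38,42] leaf, test {P0@t=38, P15@t=83/2}
      N21 x:[39,44] y:[37,45] z:[27,33] -> miss, prune

Summary -> nodes [0, 4, 20, 6, 11, 13, 21]; box-tests=7; leaf-entries=1; first=P0

== RESULT ==
0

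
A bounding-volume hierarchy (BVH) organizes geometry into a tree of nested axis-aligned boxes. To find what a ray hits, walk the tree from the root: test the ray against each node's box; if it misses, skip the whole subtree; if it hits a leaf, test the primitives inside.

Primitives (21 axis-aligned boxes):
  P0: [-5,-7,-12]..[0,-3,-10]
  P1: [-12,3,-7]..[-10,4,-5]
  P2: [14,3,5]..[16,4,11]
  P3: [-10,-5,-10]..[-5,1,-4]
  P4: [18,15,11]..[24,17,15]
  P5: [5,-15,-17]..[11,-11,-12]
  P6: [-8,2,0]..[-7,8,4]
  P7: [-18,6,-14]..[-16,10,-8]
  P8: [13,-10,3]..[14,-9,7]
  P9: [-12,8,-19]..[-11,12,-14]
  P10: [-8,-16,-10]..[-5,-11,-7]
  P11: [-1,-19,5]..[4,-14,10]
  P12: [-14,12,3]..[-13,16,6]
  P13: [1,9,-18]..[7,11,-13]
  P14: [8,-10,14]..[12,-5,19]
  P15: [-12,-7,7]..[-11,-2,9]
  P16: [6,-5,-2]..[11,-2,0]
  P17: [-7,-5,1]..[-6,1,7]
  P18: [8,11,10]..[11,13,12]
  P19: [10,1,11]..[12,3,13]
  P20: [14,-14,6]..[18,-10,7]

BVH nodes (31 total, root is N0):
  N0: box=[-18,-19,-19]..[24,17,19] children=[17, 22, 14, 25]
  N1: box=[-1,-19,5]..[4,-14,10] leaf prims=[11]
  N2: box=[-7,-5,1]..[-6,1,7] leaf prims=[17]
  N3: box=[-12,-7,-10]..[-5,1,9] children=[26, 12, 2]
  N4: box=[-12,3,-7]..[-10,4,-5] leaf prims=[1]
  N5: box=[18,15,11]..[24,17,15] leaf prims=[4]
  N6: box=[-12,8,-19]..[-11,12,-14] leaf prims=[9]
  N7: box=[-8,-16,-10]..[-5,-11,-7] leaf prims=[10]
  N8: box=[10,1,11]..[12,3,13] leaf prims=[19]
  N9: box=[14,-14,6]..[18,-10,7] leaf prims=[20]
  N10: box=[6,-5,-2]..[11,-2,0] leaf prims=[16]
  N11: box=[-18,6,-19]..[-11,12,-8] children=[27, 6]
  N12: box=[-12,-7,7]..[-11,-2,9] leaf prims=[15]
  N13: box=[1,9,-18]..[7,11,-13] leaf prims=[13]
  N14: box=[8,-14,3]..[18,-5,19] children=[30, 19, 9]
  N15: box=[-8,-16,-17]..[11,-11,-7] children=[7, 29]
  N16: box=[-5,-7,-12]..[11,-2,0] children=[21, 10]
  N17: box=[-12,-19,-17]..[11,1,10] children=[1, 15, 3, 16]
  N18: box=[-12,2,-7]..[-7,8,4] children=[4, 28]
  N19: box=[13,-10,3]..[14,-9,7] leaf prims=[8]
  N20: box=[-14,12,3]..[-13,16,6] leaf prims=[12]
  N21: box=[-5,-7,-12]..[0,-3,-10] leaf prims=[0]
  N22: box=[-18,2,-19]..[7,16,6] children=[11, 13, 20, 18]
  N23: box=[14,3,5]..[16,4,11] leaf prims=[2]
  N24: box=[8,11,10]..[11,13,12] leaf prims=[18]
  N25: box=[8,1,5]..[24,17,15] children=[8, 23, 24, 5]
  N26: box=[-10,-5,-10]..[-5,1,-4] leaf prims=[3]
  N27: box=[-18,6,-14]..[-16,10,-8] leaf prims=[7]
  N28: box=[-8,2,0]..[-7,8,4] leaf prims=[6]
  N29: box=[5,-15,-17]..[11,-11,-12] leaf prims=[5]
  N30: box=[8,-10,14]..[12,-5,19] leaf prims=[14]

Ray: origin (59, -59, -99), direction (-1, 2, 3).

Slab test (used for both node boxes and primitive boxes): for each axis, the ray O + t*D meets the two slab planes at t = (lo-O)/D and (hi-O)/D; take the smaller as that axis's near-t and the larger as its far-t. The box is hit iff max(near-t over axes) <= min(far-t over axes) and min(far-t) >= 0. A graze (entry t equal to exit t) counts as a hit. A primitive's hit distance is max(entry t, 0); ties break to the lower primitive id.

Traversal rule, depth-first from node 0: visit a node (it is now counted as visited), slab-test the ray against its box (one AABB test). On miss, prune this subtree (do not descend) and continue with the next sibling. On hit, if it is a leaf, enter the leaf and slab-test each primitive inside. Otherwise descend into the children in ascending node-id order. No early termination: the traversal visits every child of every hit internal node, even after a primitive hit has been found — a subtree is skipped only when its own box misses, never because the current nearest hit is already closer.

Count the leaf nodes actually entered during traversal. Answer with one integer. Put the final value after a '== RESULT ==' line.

Traverse from the root:
N0 x:[35,77] y:[20,38] z:[80/3,118/3] -> hit [35,38], descend [14, 17, 22, 25]
  N14 x:[41,51] y:[45/2,27] z:[34,118/3] -> miss, prune
  N17 x:[48,71] y:[20,30] z:[82/3,109/3] -> miss, prune
  N22 x:[52,77] y:[61/2,75/2] z:[80/3,35] -> miss, prune
  N25 x:[35,51] y:[30,38] z:[104/3,38] -> hit [35,38], descend [5, 8, 23, 24]
    N5 x:[35,41] y:[37,38] z:[110/3,38] -> hit [37,38] leaf, test {P4@t=37}
    N8 x:[47,49] y:[30,31] z:[110/3,112/3] -> miss, prune
    N23 x:[43,45] y:[31,63/2] z:[104/3,110/3] -> miss, prune
    N24 x:[48,51] y:[35,36] z:[109/3,37] -> miss, prune

Summary -> nodes [0, 14, 17, 22, 25, 5, 8, 23, 24]; box-tests=9; leaf-entries=1; first=P4

== RESULT ==
1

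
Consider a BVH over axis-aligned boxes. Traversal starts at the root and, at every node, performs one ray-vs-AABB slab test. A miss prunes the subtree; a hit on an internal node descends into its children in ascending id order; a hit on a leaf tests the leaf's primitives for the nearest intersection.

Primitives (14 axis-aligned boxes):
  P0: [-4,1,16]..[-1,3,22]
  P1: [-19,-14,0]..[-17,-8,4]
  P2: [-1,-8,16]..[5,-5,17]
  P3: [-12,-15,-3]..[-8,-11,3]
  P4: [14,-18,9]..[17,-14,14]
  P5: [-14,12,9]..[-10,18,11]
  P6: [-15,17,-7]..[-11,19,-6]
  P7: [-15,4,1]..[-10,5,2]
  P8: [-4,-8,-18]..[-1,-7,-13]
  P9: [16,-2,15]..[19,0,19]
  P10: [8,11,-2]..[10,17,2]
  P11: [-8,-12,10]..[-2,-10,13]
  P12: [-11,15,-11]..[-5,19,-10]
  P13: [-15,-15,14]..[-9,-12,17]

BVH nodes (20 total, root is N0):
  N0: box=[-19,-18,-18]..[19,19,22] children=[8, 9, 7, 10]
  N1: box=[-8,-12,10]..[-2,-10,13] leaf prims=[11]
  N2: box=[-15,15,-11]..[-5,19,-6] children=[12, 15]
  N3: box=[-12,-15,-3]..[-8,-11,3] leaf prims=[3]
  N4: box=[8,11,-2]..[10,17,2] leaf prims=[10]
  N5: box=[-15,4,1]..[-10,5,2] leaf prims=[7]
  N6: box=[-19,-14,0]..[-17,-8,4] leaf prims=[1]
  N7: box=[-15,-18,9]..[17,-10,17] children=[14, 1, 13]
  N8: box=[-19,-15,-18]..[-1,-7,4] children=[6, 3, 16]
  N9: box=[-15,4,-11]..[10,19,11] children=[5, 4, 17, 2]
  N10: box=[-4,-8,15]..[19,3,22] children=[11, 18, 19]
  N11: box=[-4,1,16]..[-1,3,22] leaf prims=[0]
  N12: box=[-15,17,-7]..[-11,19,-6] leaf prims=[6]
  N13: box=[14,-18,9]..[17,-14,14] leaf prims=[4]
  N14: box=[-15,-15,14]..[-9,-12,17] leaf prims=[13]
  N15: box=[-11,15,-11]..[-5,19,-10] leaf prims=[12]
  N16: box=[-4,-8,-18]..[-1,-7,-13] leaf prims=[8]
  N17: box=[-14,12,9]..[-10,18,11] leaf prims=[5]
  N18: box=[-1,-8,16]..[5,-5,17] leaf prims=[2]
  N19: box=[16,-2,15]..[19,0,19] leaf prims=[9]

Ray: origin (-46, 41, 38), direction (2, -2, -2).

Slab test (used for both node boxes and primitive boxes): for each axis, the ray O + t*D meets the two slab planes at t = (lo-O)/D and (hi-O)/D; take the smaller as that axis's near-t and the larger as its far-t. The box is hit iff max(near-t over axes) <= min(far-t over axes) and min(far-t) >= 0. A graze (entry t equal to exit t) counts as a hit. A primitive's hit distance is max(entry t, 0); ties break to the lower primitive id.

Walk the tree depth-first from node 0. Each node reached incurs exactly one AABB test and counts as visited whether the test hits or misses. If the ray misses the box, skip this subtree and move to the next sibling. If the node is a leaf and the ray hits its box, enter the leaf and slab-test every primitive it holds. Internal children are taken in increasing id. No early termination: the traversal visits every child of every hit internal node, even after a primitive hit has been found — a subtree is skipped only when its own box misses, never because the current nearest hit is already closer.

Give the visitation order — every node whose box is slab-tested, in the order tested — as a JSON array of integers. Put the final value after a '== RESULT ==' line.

Traverse from the root:
N0 x:[27/2,65/2] y:[11,59/2] z:[8,28] -> hit [27/2,28], descend [7, 8, 9, 10]
  N7 x:[31/2,63/2] y:[51/2,59/2] z:[21/2,29/2] -> miss, prune
  N8 x:[27/2,45/2] y:[24,28] z:[17,28] -> miss, prune
  N9 x:[31/2,28] y:[11,37/2] z:[27/2,49/2] -> hit [31/2,37/2], descend [2, 4, 5, 17]
    N2 x:[31/2,41/2] y:[11,13] z:[22,49/2] -> miss, prune
    N4 x:[27,28] y:[12,15] z:[18,20] -> miss, prune
    N5 x:[31/2,18] y:[18,37/2] z:[18,37/2] -> hit [18,18] leaf, test {P7@t=18}
    N17 x:[16,18] y:[23/2,29/2] z:[27/2,29/2] -> miss, prune
  N10 x:[21,65/2] y:[19,49/2] z:[8,23/2] -> miss, prune

Summary -> nodes [0, 7, 8, 9, 2, 4, 5, 17, 10]; box-tests=9; leaf-entries=1; first=P7

== RESULT ==
[0, 7, 8, 9, 2, 4, 5, 17, 10]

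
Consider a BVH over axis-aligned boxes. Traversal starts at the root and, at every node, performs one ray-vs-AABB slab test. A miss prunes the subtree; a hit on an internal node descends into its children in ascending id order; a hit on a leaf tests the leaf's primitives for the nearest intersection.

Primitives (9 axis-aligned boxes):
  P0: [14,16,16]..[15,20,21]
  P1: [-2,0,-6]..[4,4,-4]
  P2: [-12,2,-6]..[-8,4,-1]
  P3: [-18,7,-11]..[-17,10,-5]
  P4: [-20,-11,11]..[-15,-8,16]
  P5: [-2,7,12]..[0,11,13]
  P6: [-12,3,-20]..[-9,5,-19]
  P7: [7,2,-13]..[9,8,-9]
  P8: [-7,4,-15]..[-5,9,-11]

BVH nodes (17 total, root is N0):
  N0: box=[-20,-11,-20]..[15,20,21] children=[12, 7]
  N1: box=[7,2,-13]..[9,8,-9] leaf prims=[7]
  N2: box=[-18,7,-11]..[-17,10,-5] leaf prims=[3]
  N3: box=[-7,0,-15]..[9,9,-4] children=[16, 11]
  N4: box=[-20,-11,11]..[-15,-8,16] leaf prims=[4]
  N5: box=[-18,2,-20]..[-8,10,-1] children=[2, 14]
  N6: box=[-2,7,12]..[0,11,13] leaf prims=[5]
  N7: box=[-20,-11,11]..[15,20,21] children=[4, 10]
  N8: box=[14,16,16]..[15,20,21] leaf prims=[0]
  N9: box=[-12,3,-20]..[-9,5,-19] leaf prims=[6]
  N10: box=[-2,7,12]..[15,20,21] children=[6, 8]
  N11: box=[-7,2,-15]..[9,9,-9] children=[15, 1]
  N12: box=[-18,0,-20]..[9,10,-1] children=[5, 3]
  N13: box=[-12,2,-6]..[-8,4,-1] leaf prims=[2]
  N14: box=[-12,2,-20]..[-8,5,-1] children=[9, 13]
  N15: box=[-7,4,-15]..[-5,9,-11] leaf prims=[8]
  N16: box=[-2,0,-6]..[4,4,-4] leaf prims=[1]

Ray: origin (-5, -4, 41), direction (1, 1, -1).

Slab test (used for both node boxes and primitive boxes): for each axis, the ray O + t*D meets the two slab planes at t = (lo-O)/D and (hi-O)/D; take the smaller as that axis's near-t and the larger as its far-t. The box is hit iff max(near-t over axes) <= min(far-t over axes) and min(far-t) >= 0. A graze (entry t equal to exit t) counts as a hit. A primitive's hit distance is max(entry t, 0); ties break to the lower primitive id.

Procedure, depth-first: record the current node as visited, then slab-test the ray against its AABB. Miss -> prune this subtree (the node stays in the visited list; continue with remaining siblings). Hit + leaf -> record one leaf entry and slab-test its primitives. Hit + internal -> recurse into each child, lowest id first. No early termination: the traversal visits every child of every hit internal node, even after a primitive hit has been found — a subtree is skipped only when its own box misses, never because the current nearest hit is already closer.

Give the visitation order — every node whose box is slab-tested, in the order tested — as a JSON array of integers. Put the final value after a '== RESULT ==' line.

Traverse from the root:
N0 x:[-15,20] y:[-7,24] z:[20,61] -> hit [20,20], descend [7, 12]
  N7 x:[-15,20] y:[-7,24] z:[20,30] -> hit [20,20], descend [4, 10]
    N4 x:[-15,-10] y:[-7,-4] z:[25,30] -> miss, prune
    N10 x:[3,20] y:[11,24] z:[20,29] -> hit [20,20], descend [6, 8]
      N6 x:[3,5] y:[11,15] z:[28,29] -> miss, prune
      N8 x:[19,20] y:[20,24] z:[20,25] -> hit [20,20] leaf, test {P0@t=20}
  N12 x:[-13,14] y:[4,14] z:[42,61] -> miss, prune

Summary -> nodes [0, 7, 4, 10, 6, 8, 12]; box-tests=7; leaf-entries=1; first=P0

== RESULT ==
[0, 7, 4, 10, 6, 8, 12]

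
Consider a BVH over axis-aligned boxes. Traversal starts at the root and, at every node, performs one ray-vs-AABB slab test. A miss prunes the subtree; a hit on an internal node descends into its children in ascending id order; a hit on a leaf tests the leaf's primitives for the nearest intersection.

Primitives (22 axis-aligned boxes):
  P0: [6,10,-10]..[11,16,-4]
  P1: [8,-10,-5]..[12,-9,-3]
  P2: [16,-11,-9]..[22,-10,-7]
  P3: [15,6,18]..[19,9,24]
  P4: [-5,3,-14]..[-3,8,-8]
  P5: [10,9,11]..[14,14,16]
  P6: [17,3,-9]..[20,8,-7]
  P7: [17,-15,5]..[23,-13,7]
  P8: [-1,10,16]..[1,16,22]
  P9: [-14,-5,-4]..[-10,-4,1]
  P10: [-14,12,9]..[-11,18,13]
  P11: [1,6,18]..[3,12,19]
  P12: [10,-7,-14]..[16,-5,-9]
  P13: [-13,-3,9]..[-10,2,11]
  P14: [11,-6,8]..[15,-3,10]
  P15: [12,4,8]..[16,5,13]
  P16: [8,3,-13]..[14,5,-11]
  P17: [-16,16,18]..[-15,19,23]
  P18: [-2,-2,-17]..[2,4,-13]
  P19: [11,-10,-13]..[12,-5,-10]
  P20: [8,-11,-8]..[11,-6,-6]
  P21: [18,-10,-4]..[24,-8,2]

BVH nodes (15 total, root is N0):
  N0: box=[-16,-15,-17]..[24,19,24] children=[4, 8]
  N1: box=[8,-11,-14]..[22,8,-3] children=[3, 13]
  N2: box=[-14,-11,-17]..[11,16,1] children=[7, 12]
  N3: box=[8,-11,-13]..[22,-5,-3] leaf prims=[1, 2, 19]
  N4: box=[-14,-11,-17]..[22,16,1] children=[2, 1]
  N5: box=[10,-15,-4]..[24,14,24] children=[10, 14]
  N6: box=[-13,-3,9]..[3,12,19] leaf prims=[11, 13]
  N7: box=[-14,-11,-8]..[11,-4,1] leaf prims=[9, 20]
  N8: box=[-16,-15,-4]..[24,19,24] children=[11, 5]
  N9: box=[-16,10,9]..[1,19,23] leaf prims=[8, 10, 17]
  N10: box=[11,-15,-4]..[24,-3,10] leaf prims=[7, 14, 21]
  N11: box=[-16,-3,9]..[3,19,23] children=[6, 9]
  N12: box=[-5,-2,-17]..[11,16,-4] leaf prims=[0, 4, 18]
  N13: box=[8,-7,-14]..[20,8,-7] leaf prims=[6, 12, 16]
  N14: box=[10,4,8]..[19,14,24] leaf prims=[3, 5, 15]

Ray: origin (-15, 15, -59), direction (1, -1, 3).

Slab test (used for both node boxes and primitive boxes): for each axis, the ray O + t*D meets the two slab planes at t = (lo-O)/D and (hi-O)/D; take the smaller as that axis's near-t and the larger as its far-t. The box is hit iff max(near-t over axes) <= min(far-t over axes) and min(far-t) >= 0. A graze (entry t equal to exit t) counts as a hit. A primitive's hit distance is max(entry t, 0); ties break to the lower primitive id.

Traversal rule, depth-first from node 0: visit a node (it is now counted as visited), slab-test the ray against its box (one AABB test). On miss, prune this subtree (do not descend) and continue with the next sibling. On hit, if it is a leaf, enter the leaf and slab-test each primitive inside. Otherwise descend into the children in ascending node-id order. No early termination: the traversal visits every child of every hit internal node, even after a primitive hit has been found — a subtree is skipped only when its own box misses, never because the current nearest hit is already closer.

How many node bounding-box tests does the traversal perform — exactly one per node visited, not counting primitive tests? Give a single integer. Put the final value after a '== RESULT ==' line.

Trace the traversal:
N0 x:[-1,39] y:[-4,30] z:[14,83/3] -> hit [14,83/3], descend [4, 8]
  N4 x:[1,37] y:[-1,26] z:[14,20] -> hit [14,20], descend [1, 2]
    N1 x:[23,37] y:[7,26] z:[15,56/3] -> miss, prune
    N2 x:[1,26] y:[-1,26] z:[14,20] -> hit [14,20], descend [7, 12]
      N7 x:[1,26] y:[19,26] z:[17,20] -> hit [19,20] leaf, test {P9(miss), P20(miss)}
      N12 x:[10,26] y:[-1,17] z:[14,55/3] -> hit [14,17] leaf, test {P0(miss), P4(miss), P18@t=14}
  N8 x:[-1,39] y:[-4,30] z:[55/3,83/3] -> hit [55/3,83/3], descend [5, 11]
    N5 x:[25,39] y:[1,30] z:[55/3,83/3] -> hit [25,83/3], descend [10, 14]
      N10 x:[26,39] y:[18,30] z:[55/3,23] -> miss, prune
      N14 x:[25,34] y:[1,11] z:[67/3,83/3] -> miss, prune
    N11 x:[-1,18] y:[-4,18] z:[68/3,82/3] -> miss, prune

11 AABB tests over nodes [0, 4, 1, 2, 7, 12, 8, 5, 10, 14, 11]; 2 leaves entered; closest P18.

== RESULT ==
11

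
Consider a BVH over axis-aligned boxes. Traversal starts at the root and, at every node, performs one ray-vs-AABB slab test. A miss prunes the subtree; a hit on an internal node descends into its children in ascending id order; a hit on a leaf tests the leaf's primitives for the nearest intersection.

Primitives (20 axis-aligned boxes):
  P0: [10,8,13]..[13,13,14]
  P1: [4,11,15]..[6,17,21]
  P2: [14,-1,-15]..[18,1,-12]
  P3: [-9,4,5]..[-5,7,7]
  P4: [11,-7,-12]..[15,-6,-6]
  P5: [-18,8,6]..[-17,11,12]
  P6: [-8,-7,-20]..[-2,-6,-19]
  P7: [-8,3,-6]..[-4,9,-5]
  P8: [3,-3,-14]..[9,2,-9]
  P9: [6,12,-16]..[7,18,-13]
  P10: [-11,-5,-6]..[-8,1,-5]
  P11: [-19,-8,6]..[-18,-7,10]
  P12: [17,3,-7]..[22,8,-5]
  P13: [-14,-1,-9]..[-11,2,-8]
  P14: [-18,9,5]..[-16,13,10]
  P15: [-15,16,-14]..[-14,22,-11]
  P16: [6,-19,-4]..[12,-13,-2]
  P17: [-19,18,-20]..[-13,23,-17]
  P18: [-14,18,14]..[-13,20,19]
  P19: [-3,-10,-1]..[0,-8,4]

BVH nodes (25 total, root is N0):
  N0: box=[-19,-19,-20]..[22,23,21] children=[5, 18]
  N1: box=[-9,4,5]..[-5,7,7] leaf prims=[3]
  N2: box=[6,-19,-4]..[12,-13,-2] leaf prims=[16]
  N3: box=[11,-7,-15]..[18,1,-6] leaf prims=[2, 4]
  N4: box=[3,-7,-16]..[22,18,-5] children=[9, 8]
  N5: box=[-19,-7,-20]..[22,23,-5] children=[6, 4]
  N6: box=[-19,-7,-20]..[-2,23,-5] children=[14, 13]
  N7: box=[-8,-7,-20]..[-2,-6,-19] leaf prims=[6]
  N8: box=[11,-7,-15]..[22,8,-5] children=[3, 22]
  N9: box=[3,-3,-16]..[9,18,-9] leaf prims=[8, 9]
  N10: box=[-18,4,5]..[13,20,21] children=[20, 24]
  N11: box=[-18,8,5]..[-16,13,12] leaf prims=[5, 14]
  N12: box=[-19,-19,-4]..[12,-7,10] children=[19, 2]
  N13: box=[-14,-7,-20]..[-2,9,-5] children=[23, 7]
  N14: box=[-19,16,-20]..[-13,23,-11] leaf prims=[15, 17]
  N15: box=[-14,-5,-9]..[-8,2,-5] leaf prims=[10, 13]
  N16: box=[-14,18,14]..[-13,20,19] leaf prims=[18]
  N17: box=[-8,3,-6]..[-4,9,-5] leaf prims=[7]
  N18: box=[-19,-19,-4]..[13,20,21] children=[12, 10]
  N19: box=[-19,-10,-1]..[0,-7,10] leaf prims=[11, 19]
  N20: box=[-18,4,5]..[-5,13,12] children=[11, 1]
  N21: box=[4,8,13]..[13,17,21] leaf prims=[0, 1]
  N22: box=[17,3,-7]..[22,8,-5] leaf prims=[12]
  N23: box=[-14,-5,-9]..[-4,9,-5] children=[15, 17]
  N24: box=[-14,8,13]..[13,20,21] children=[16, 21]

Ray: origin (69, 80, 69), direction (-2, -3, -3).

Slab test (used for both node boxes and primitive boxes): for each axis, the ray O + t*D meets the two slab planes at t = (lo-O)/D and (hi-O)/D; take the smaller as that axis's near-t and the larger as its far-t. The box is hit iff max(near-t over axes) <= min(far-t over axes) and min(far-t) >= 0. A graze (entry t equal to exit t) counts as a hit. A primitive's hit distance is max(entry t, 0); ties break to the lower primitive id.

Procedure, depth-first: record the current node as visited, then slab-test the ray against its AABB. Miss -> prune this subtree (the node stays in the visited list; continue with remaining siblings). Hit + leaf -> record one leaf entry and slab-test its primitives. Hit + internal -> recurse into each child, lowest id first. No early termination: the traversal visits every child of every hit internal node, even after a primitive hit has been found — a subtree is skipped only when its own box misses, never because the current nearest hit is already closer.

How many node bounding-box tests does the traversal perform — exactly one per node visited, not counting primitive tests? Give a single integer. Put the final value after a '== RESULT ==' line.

Traverse from the root:
N0 x:[47/2,44] y:[19,33] z:[16,89/3] -> hit [47/2,89/3], descend [5, 18]
  N5 x:[47/2,44] y:[19,29] z:[74/3,89/3] -> hit [74/3,29], descend [4, 6]
    N4 x:[47/2,33] y:[62/3,29] z:[74/3,85/3] -> hit [74/3,85/3], descend [8, 9]
      N8 x:[47/2,29] y:[24,29] z:[74/3,28] -> hit [74/3,28], descend [3, 22]
        N3 x:[51/2,29] y:[79/3,29] z:[25,28] -> hit [79/3,28] leaf, test {P2@t=27, P4(miss)}
        N22 x:[47/2,26] y:[24,77/3] z:[74/3,76/3] -> hit [74/3,76/3] leaf, test {P12@t=74/3}
      N9 x:[30,33] y:[62/3,83/3] z:[26,85/3] -> miss, prune
    N6 x:[71/2,44] y:[19,29] z:[74/3,89/3] -> miss, prune
  N18 x:[28,44] y:[20,33] z:[16,73/3] -> miss, prune

Summary -> nodes [0, 5, 4, 8, 3, 22, 9, 6, 18]; box-tests=9; leaf-entries=2; first=P12

== RESULT ==
9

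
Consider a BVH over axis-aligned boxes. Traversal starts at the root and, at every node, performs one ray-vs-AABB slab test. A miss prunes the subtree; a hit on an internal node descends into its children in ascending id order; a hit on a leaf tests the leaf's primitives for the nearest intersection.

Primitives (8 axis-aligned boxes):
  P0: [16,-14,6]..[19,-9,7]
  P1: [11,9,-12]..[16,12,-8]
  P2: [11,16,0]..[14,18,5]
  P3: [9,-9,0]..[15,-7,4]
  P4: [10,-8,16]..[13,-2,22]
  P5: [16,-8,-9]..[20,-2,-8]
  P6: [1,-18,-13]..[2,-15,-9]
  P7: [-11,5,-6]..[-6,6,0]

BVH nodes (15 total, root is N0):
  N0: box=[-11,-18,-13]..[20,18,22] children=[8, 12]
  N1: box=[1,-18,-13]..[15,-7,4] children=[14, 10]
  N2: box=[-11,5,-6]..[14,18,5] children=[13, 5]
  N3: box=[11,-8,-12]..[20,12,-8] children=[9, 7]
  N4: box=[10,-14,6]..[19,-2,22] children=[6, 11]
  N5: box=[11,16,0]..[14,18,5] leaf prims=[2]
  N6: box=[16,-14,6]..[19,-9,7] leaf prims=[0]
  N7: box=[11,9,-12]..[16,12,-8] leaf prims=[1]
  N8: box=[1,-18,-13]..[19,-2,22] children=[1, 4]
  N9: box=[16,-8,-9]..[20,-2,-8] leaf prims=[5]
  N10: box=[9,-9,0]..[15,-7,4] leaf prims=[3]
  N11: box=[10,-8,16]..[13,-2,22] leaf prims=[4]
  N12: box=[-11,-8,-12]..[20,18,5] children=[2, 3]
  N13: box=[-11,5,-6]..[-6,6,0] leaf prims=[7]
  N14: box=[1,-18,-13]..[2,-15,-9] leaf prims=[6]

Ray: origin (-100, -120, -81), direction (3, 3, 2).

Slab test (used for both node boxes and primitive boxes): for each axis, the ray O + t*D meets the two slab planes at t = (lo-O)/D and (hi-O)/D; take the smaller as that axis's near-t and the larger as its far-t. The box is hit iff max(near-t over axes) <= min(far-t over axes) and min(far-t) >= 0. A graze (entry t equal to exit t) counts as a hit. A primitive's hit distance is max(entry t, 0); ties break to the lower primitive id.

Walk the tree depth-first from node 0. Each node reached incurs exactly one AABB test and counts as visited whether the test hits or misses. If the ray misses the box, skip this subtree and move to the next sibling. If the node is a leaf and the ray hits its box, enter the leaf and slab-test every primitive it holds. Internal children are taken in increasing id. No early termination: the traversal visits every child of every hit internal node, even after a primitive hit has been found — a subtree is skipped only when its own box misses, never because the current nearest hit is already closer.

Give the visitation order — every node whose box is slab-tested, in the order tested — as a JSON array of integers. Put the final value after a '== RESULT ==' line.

Traverse from the root:
N0 x:[89/3,40] y:[34,46] z:[34,103/2] -> hit [34,40], descend [8, 12]
  N8 x:[101/3,119/3] y:[34,118/3] z:[34,103/2] -> hit [34,118/3], descend [1, 4]
    N1 x:[101/3,115/3] y:[34,113/3] z:[34,85/2] -> hit [34,113/3], descend [10, 14]
      N10 x:[109/3,115/3] y:[37,113/3] z:[81/2,85/2] -> miss, prune
      N14 x:[101/3,34] y:[34,35] z:[34,36] -> hit [34,34] leaf, test {P6@t=34}
    N4 x:[110/3,119/3] y:[106/3,118/3] z:[87/2,103/2] -> miss, prune
  N12 x:[89/3,40] y:[112/3,46] z:[69/2,43] -> hit [112/3,40], descend [2, 3]
    N2 x:[89/3,38] y:[125/3,46] z:[75/2,43] -> miss, prune
    N3 x:[37,40] y:[112/3,44] z:[69/2,73/2] -> miss, prune

order=[0, 8, 1, 10, 14, 4, 12, 2, 3]  |boxes|=9  |leaves|=1  hit=P6

== RESULT ==
[0, 8, 1, 10, 14, 4, 12, 2, 3]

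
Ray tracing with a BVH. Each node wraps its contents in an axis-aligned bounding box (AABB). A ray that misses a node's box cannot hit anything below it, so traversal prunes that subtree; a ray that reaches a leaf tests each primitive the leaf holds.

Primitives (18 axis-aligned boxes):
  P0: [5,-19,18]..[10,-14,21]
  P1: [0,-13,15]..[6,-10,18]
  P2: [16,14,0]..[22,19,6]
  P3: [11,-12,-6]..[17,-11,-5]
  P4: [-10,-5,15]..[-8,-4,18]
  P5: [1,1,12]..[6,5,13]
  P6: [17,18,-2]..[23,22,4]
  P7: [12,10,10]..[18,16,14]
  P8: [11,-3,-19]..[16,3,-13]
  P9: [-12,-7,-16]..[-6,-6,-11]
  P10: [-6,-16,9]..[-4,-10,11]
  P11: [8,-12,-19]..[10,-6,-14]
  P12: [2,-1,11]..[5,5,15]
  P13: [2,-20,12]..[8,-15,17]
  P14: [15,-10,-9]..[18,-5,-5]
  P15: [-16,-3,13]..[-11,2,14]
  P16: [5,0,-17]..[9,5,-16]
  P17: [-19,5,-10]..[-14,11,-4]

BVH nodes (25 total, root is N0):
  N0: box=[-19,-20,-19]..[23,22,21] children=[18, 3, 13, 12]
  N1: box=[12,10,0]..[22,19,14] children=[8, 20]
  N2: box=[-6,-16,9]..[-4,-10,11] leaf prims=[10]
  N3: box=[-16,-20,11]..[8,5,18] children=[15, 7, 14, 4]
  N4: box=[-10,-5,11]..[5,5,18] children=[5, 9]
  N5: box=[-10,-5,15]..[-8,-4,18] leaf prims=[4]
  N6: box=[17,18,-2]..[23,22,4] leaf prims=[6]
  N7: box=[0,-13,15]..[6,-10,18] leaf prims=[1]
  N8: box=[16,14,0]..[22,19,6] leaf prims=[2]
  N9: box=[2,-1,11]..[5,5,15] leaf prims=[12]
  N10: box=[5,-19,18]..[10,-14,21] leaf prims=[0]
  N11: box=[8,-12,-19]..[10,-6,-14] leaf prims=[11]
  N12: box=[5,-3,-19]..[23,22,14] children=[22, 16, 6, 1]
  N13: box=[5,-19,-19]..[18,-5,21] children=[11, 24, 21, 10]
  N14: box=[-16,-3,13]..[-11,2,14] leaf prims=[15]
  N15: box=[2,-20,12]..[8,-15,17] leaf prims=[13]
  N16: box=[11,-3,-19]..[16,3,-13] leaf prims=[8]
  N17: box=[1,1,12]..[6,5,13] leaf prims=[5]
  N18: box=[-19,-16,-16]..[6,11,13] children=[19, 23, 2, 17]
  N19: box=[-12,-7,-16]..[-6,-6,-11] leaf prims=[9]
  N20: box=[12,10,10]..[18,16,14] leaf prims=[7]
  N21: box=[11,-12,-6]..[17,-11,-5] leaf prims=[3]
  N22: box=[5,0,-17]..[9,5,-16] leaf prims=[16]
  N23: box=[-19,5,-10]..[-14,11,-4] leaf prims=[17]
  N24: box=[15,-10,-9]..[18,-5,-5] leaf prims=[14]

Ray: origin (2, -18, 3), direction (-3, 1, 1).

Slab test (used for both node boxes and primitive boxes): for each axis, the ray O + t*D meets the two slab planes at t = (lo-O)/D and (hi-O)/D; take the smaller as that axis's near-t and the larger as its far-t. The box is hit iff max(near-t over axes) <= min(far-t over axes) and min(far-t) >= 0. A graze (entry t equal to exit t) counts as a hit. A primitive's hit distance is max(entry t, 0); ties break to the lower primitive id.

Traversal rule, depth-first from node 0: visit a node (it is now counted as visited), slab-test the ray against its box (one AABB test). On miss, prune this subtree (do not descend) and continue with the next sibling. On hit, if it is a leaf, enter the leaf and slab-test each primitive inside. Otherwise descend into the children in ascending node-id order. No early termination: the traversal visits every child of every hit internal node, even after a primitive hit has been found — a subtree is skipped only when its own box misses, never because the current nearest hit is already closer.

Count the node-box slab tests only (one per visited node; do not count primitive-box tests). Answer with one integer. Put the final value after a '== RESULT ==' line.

Walk:
N0 x:[-7,7] y:[-2,40] z:[-22,18] -> hit [-2,7], descend [3, 12, 13, 18]
  N3 x:[-2,6] y:[-2,23] z:[8,15] -> miss, prune
  N12 x:[-7,-1] y:[15,40] z:[-22,11] -> miss, prune
  N13 x:[-16/3,-1] y:[-1,13] z:[-22,18] -> miss, prune
  N18 x:[-4/3,7] y:[2,29] z:[-19,10] -> hit [2,7], descend [2, 17, 19, 23]
    N2 x:[2,8/3] y:[2,8] z:[6,8] -> miss, prune
    N17 x:[-4/3,1/3] y:[19,23] z:[9,10] -> miss, prune
    N19 x:[8/3,14/3] y:[11,12] z:[-19,-14] -> miss, prune
    N23 x:[16/3,7] y:[23,29] z:[-13,-7] -> miss, prune

Visited [0, 3, 12, 13, 18, 2, 17, 19, 23]. Tests: 9 box, 0 leaf. Nearest: miss.

== RESULT ==
9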